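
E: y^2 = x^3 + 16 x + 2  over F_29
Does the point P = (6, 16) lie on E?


Check whether y^2 = x^3 + 16 x + 2 (mod 29) for (x, y) = (6, 16).
LHS: y^2 = 16^2 mod 29 = 24
RHS: x^3 + 16 x + 2 = 6^3 + 16*6 + 2 mod 29 = 24
LHS = RHS

Yes, on the curve


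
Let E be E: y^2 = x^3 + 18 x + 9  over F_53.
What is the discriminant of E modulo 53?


4 a^3 + 27 b^2 = 4*18^3 + 27*9^2 = 23328 + 2187 = 25515
Delta = -16 * (25515) = -408240
Delta mod 53 = 19

Delta = 19 (mod 53)


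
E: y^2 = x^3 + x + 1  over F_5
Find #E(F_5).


For each x in F_5, count y with y^2 = x^3 + 1 x + 1 mod 5:
  x = 0: RHS = 1, y in [1, 4]  -> 2 point(s)
  x = 2: RHS = 1, y in [1, 4]  -> 2 point(s)
  x = 3: RHS = 1, y in [1, 4]  -> 2 point(s)
  x = 4: RHS = 4, y in [2, 3]  -> 2 point(s)
Affine points: 8. Add the point at infinity: total = 9.

#E(F_5) = 9


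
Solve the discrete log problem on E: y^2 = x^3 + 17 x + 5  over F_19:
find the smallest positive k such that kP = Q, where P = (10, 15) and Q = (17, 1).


Enumerate multiples of P until we hit Q = (17, 1):
  1P = (10, 15)
  2P = (15, 5)
  3P = (17, 18)
  4P = (17, 1)
Match found at i = 4.

k = 4


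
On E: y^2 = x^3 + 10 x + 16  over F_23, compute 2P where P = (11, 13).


Doubling: s = (3 x1^2 + a) / (2 y1)
s = (3*11^2 + 10) / (2*13) mod 23 = 17
x3 = s^2 - 2 x1 mod 23 = 17^2 - 2*11 = 14
y3 = s (x1 - x3) - y1 mod 23 = 17 * (11 - 14) - 13 = 5

2P = (14, 5)


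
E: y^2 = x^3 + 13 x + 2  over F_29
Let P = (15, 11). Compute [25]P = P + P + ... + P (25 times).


k = 25 = 11001_2 (binary, LSB first: 10011)
Double-and-add from P = (15, 11):
  bit 0 = 1: acc = O + (15, 11) = (15, 11)
  bit 1 = 0: acc unchanged = (15, 11)
  bit 2 = 0: acc unchanged = (15, 11)
  bit 3 = 1: acc = (15, 11) + (7, 1) = (14, 12)
  bit 4 = 1: acc = (14, 12) + (6, 21) = (8, 3)

25P = (8, 3)


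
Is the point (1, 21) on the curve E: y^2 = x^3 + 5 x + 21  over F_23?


Check whether y^2 = x^3 + 5 x + 21 (mod 23) for (x, y) = (1, 21).
LHS: y^2 = 21^2 mod 23 = 4
RHS: x^3 + 5 x + 21 = 1^3 + 5*1 + 21 mod 23 = 4
LHS = RHS

Yes, on the curve


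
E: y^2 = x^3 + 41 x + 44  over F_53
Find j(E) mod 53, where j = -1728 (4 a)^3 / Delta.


Delta = -16(4 a^3 + 27 b^2) mod 53 = 22
-1728 * (4 a)^3 = -1728 * (4*41)^3 mod 53 = 28
j = 28 * 22^(-1) mod 53 = 35

j = 35 (mod 53)


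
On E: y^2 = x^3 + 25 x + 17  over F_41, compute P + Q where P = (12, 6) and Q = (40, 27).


P != Q, so use the chord formula.
s = (y2 - y1) / (x2 - x1) = (21) / (28) mod 41 = 11
x3 = s^2 - x1 - x2 mod 41 = 11^2 - 12 - 40 = 28
y3 = s (x1 - x3) - y1 mod 41 = 11 * (12 - 28) - 6 = 23

P + Q = (28, 23)


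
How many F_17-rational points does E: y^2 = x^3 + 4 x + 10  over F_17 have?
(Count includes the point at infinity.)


For each x in F_17, count y with y^2 = x^3 + 4 x + 10 mod 17:
  x = 1: RHS = 15, y in [7, 10]  -> 2 point(s)
  x = 2: RHS = 9, y in [3, 14]  -> 2 point(s)
  x = 3: RHS = 15, y in [7, 10]  -> 2 point(s)
  x = 5: RHS = 2, y in [6, 11]  -> 2 point(s)
  x = 10: RHS = 13, y in [8, 9]  -> 2 point(s)
  x = 11: RHS = 8, y in [5, 12]  -> 2 point(s)
  x = 12: RHS = 1, y in [1, 16]  -> 2 point(s)
  x = 13: RHS = 15, y in [7, 10]  -> 2 point(s)
Affine points: 16. Add the point at infinity: total = 17.

#E(F_17) = 17


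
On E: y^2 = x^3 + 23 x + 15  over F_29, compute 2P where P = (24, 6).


Doubling: s = (3 x1^2 + a) / (2 y1)
s = (3*24^2 + 23) / (2*6) mod 29 = 13
x3 = s^2 - 2 x1 mod 29 = 13^2 - 2*24 = 5
y3 = s (x1 - x3) - y1 mod 29 = 13 * (24 - 5) - 6 = 9

2P = (5, 9)


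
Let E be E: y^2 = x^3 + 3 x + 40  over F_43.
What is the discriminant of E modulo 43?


4 a^3 + 27 b^2 = 4*3^3 + 27*40^2 = 108 + 43200 = 43308
Delta = -16 * (43308) = -692928
Delta mod 43 = 17

Delta = 17 (mod 43)


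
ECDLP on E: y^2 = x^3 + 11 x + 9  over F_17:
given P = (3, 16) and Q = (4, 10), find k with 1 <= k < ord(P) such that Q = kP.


Enumerate multiples of P until we hit Q = (4, 10):
  1P = (3, 16)
  2P = (15, 8)
  3P = (7, 15)
  4P = (6, 6)
  5P = (4, 10)
Match found at i = 5.

k = 5


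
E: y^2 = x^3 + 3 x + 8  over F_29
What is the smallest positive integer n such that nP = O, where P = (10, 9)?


Compute successive multiples of P until we hit O:
  1P = (10, 9)
  2P = (8, 15)
  3P = (20, 21)
  4P = (19, 15)
  5P = (23, 21)
  6P = (2, 14)
  7P = (26, 1)
  8P = (15, 8)
  ... (continuing to 35P)
  35P = O

ord(P) = 35


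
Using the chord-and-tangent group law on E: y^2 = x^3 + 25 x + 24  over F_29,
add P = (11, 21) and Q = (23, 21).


P != Q, so use the chord formula.
s = (y2 - y1) / (x2 - x1) = (0) / (12) mod 29 = 0
x3 = s^2 - x1 - x2 mod 29 = 0^2 - 11 - 23 = 24
y3 = s (x1 - x3) - y1 mod 29 = 0 * (11 - 24) - 21 = 8

P + Q = (24, 8)


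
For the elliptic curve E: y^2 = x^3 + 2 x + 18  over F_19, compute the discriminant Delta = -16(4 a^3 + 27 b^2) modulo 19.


4 a^3 + 27 b^2 = 4*2^3 + 27*18^2 = 32 + 8748 = 8780
Delta = -16 * (8780) = -140480
Delta mod 19 = 6

Delta = 6 (mod 19)


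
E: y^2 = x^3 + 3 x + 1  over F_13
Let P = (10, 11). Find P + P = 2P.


Doubling: s = (3 x1^2 + a) / (2 y1)
s = (3*10^2 + 3) / (2*11) mod 13 = 12
x3 = s^2 - 2 x1 mod 13 = 12^2 - 2*10 = 7
y3 = s (x1 - x3) - y1 mod 13 = 12 * (10 - 7) - 11 = 12

2P = (7, 12)


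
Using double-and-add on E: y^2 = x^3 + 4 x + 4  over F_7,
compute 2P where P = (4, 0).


k = 2 = 10_2 (binary, LSB first: 01)
Double-and-add from P = (4, 0):
  bit 0 = 0: acc unchanged = O
  bit 1 = 1: acc = O + O = O

2P = O


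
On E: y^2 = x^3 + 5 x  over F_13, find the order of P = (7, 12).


Compute successive multiples of P until we hit O:
  1P = (7, 12)
  2P = (3, 9)
  3P = (6, 5)
  4P = (10, 6)
  5P = (0, 0)
  6P = (10, 7)
  7P = (6, 8)
  8P = (3, 4)
  ... (continuing to 10P)
  10P = O

ord(P) = 10


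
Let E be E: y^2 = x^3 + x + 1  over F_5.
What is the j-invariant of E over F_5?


Delta = -16(4 a^3 + 27 b^2) mod 5 = 4
-1728 * (4 a)^3 = -1728 * (4*1)^3 mod 5 = 3
j = 3 * 4^(-1) mod 5 = 2

j = 2 (mod 5)


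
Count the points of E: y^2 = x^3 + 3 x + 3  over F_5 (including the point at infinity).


For each x in F_5, count y with y^2 = x^3 + 3 x + 3 mod 5:
  x = 3: RHS = 4, y in [2, 3]  -> 2 point(s)
  x = 4: RHS = 4, y in [2, 3]  -> 2 point(s)
Affine points: 4. Add the point at infinity: total = 5.

#E(F_5) = 5


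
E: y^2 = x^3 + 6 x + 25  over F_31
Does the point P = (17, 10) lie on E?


Check whether y^2 = x^3 + 6 x + 25 (mod 31) for (x, y) = (17, 10).
LHS: y^2 = 10^2 mod 31 = 7
RHS: x^3 + 6 x + 25 = 17^3 + 6*17 + 25 mod 31 = 18
LHS != RHS

No, not on the curve


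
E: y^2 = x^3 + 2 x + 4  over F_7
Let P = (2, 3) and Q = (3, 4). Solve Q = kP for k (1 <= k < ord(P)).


Enumerate multiples of P until we hit Q = (3, 4):
  1P = (2, 3)
  2P = (3, 4)
Match found at i = 2.

k = 2


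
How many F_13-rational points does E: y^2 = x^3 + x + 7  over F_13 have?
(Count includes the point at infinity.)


For each x in F_13, count y with y^2 = x^3 + 1 x + 7 mod 13:
  x = 1: RHS = 9, y in [3, 10]  -> 2 point(s)
  x = 2: RHS = 4, y in [2, 11]  -> 2 point(s)
  x = 4: RHS = 10, y in [6, 7]  -> 2 point(s)
  x = 9: RHS = 4, y in [2, 11]  -> 2 point(s)
  x = 10: RHS = 3, y in [4, 9]  -> 2 point(s)
  x = 11: RHS = 10, y in [6, 7]  -> 2 point(s)
Affine points: 12. Add the point at infinity: total = 13.

#E(F_13) = 13


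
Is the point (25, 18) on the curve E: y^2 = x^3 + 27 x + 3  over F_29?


Check whether y^2 = x^3 + 27 x + 3 (mod 29) for (x, y) = (25, 18).
LHS: y^2 = 18^2 mod 29 = 5
RHS: x^3 + 27 x + 3 = 25^3 + 27*25 + 3 mod 29 = 5
LHS = RHS

Yes, on the curve


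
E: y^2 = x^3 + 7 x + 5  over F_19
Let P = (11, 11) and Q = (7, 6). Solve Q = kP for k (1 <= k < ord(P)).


Enumerate multiples of P until we hit Q = (7, 6):
  1P = (11, 11)
  2P = (6, 4)
  3P = (7, 6)
Match found at i = 3.

k = 3


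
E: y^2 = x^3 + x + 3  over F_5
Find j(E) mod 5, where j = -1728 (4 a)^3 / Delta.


Delta = -16(4 a^3 + 27 b^2) mod 5 = 3
-1728 * (4 a)^3 = -1728 * (4*1)^3 mod 5 = 3
j = 3 * 3^(-1) mod 5 = 1

j = 1 (mod 5)


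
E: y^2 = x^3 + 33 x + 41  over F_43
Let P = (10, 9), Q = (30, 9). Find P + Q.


P != Q, so use the chord formula.
s = (y2 - y1) / (x2 - x1) = (0) / (20) mod 43 = 0
x3 = s^2 - x1 - x2 mod 43 = 0^2 - 10 - 30 = 3
y3 = s (x1 - x3) - y1 mod 43 = 0 * (10 - 3) - 9 = 34

P + Q = (3, 34)


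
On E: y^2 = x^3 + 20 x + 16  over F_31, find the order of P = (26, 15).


Compute successive multiples of P until we hit O:
  1P = (26, 15)
  2P = (14, 23)
  3P = (19, 1)
  4P = (21, 26)
  5P = (0, 27)
  6P = (12, 0)
  7P = (0, 4)
  8P = (21, 5)
  ... (continuing to 12P)
  12P = O

ord(P) = 12


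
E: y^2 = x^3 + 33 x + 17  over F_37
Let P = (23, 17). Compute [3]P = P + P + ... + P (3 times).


k = 3 = 11_2 (binary, LSB first: 11)
Double-and-add from P = (23, 17):
  bit 0 = 1: acc = O + (23, 17) = (23, 17)
  bit 1 = 1: acc = (23, 17) + (31, 11) = (9, 28)

3P = (9, 28)


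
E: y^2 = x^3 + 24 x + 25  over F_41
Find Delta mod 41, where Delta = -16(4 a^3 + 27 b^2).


4 a^3 + 27 b^2 = 4*24^3 + 27*25^2 = 55296 + 16875 = 72171
Delta = -16 * (72171) = -1154736
Delta mod 41 = 29

Delta = 29 (mod 41)


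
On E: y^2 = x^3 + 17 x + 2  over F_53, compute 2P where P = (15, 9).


Doubling: s = (3 x1^2 + a) / (2 y1)
s = (3*15^2 + 17) / (2*9) mod 53 = 9
x3 = s^2 - 2 x1 mod 53 = 9^2 - 2*15 = 51
y3 = s (x1 - x3) - y1 mod 53 = 9 * (15 - 51) - 9 = 38

2P = (51, 38)


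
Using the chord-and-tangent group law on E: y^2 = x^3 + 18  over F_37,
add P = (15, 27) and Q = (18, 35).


P != Q, so use the chord formula.
s = (y2 - y1) / (x2 - x1) = (8) / (3) mod 37 = 15
x3 = s^2 - x1 - x2 mod 37 = 15^2 - 15 - 18 = 7
y3 = s (x1 - x3) - y1 mod 37 = 15 * (15 - 7) - 27 = 19

P + Q = (7, 19)


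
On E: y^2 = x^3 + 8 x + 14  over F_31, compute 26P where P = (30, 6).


k = 26 = 11010_2 (binary, LSB first: 01011)
Double-and-add from P = (30, 6):
  bit 0 = 0: acc unchanged = O
  bit 1 = 1: acc = O + (22, 22) = (22, 22)
  bit 2 = 0: acc unchanged = (22, 22)
  bit 3 = 1: acc = (22, 22) + (8, 30) = (26, 29)
  bit 4 = 1: acc = (26, 29) + (2, 21) = (10, 28)

26P = (10, 28)


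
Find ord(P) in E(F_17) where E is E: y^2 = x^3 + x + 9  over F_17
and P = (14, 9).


Compute successive multiples of P until we hit O:
  1P = (14, 9)
  2P = (8, 6)
  3P = (8, 11)
  4P = (14, 8)
  5P = O

ord(P) = 5


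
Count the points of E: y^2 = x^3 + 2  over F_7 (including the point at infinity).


For each x in F_7, count y with y^2 = x^3 + 0 x + 2 mod 7:
  x = 0: RHS = 2, y in [3, 4]  -> 2 point(s)
  x = 3: RHS = 1, y in [1, 6]  -> 2 point(s)
  x = 5: RHS = 1, y in [1, 6]  -> 2 point(s)
  x = 6: RHS = 1, y in [1, 6]  -> 2 point(s)
Affine points: 8. Add the point at infinity: total = 9.

#E(F_7) = 9


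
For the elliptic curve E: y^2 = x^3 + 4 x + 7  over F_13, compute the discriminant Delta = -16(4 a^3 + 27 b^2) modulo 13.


4 a^3 + 27 b^2 = 4*4^3 + 27*7^2 = 256 + 1323 = 1579
Delta = -16 * (1579) = -25264
Delta mod 13 = 8

Delta = 8 (mod 13)


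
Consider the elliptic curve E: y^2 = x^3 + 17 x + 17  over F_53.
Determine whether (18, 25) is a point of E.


Check whether y^2 = x^3 + 17 x + 17 (mod 53) for (x, y) = (18, 25).
LHS: y^2 = 25^2 mod 53 = 42
RHS: x^3 + 17 x + 17 = 18^3 + 17*18 + 17 mod 53 = 7
LHS != RHS

No, not on the curve


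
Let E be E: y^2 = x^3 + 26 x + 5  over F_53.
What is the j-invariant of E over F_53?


Delta = -16(4 a^3 + 27 b^2) mod 53 = 20
-1728 * (4 a)^3 = -1728 * (4*26)^3 mod 53 = 44
j = 44 * 20^(-1) mod 53 = 34

j = 34 (mod 53)


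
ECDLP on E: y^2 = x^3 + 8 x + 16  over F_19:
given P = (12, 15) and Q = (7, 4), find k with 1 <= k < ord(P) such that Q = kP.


Enumerate multiples of P until we hit Q = (7, 4):
  1P = (12, 15)
  2P = (18, 11)
  3P = (0, 15)
  4P = (7, 4)
Match found at i = 4.

k = 4


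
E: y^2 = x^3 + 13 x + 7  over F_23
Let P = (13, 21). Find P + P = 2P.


Doubling: s = (3 x1^2 + a) / (2 y1)
s = (3*13^2 + 13) / (2*21) mod 23 = 8
x3 = s^2 - 2 x1 mod 23 = 8^2 - 2*13 = 15
y3 = s (x1 - x3) - y1 mod 23 = 8 * (13 - 15) - 21 = 9

2P = (15, 9)


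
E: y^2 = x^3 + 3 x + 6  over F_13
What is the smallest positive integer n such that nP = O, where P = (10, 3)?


Compute successive multiples of P until we hit O:
  1P = (10, 3)
  2P = (5, 9)
  3P = (1, 7)
  4P = (3, 4)
  5P = (4, 11)
  6P = (8, 3)
  7P = (8, 10)
  8P = (4, 2)
  ... (continuing to 13P)
  13P = O

ord(P) = 13


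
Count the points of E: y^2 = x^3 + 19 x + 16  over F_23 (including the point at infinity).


For each x in F_23, count y with y^2 = x^3 + 19 x + 16 mod 23:
  x = 0: RHS = 16, y in [4, 19]  -> 2 point(s)
  x = 1: RHS = 13, y in [6, 17]  -> 2 point(s)
  x = 2: RHS = 16, y in [4, 19]  -> 2 point(s)
  x = 3: RHS = 8, y in [10, 13]  -> 2 point(s)
  x = 4: RHS = 18, y in [8, 15]  -> 2 point(s)
  x = 5: RHS = 6, y in [11, 12]  -> 2 point(s)
  x = 6: RHS = 1, y in [1, 22]  -> 2 point(s)
  x = 7: RHS = 9, y in [3, 20]  -> 2 point(s)
  x = 8: RHS = 13, y in [6, 17]  -> 2 point(s)
  x = 14: RHS = 13, y in [6, 17]  -> 2 point(s)
  x = 16: RHS = 0, y in [0]  -> 1 point(s)
  x = 17: RHS = 8, y in [10, 13]  -> 2 point(s)
  x = 18: RHS = 3, y in [7, 16]  -> 2 point(s)
  x = 20: RHS = 1, y in [1, 22]  -> 2 point(s)
  x = 21: RHS = 16, y in [4, 19]  -> 2 point(s)
Affine points: 29. Add the point at infinity: total = 30.

#E(F_23) = 30


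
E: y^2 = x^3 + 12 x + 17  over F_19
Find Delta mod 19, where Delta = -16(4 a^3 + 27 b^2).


4 a^3 + 27 b^2 = 4*12^3 + 27*17^2 = 6912 + 7803 = 14715
Delta = -16 * (14715) = -235440
Delta mod 19 = 8

Delta = 8 (mod 19)


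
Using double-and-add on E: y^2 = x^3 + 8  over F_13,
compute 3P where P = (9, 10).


k = 3 = 11_2 (binary, LSB first: 11)
Double-and-add from P = (9, 10):
  bit 0 = 1: acc = O + (9, 10) = (9, 10)
  bit 1 = 1: acc = (9, 10) + (7, 0) = (9, 3)

3P = (9, 3)


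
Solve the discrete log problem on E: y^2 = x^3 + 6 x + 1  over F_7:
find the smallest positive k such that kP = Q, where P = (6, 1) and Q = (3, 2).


Enumerate multiples of P until we hit Q = (3, 2):
  1P = (6, 1)
  2P = (3, 2)
Match found at i = 2.

k = 2


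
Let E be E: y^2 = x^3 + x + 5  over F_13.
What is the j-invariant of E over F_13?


Delta = -16(4 a^3 + 27 b^2) mod 13 = 4
-1728 * (4 a)^3 = -1728 * (4*1)^3 mod 13 = 12
j = 12 * 4^(-1) mod 13 = 3

j = 3 (mod 13)


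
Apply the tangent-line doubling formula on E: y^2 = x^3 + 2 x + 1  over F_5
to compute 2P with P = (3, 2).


Doubling: s = (3 x1^2 + a) / (2 y1)
s = (3*3^2 + 2) / (2*2) mod 5 = 1
x3 = s^2 - 2 x1 mod 5 = 1^2 - 2*3 = 0
y3 = s (x1 - x3) - y1 mod 5 = 1 * (3 - 0) - 2 = 1

2P = (0, 1)


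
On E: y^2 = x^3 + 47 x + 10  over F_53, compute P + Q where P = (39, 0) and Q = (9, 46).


P != Q, so use the chord formula.
s = (y2 - y1) / (x2 - x1) = (46) / (23) mod 53 = 2
x3 = s^2 - x1 - x2 mod 53 = 2^2 - 39 - 9 = 9
y3 = s (x1 - x3) - y1 mod 53 = 2 * (39 - 9) - 0 = 7

P + Q = (9, 7)


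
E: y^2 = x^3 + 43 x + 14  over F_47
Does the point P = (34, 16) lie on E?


Check whether y^2 = x^3 + 43 x + 14 (mod 47) for (x, y) = (34, 16).
LHS: y^2 = 16^2 mod 47 = 21
RHS: x^3 + 43 x + 14 = 34^3 + 43*34 + 14 mod 47 = 31
LHS != RHS

No, not on the curve


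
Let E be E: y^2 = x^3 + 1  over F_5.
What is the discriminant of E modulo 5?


4 a^3 + 27 b^2 = 4*0^3 + 27*1^2 = 0 + 27 = 27
Delta = -16 * (27) = -432
Delta mod 5 = 3

Delta = 3 (mod 5)


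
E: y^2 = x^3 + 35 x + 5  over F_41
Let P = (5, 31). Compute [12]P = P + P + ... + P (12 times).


k = 12 = 1100_2 (binary, LSB first: 0011)
Double-and-add from P = (5, 31):
  bit 0 = 0: acc unchanged = O
  bit 1 = 0: acc unchanged = O
  bit 2 = 1: acc = O + (22, 36) = (22, 36)
  bit 3 = 1: acc = (22, 36) + (6, 12) = (5, 10)

12P = (5, 10)


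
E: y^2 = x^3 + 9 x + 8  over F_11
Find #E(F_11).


For each x in F_11, count y with y^2 = x^3 + 9 x + 8 mod 11:
  x = 2: RHS = 1, y in [1, 10]  -> 2 point(s)
  x = 4: RHS = 9, y in [3, 8]  -> 2 point(s)
  x = 6: RHS = 3, y in [5, 6]  -> 2 point(s)
  x = 8: RHS = 9, y in [3, 8]  -> 2 point(s)
  x = 9: RHS = 4, y in [2, 9]  -> 2 point(s)
  x = 10: RHS = 9, y in [3, 8]  -> 2 point(s)
Affine points: 12. Add the point at infinity: total = 13.

#E(F_11) = 13


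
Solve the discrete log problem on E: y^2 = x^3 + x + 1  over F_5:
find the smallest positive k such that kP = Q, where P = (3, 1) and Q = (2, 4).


Enumerate multiples of P until we hit Q = (2, 4):
  1P = (3, 1)
  2P = (0, 1)
  3P = (2, 4)
Match found at i = 3.

k = 3


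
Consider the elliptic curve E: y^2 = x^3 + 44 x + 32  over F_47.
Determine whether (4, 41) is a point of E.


Check whether y^2 = x^3 + 44 x + 32 (mod 47) for (x, y) = (4, 41).
LHS: y^2 = 41^2 mod 47 = 36
RHS: x^3 + 44 x + 32 = 4^3 + 44*4 + 32 mod 47 = 37
LHS != RHS

No, not on the curve


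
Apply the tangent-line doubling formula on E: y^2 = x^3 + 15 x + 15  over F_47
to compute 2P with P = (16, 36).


Doubling: s = (3 x1^2 + a) / (2 y1)
s = (3*16^2 + 15) / (2*36) mod 47 = 5
x3 = s^2 - 2 x1 mod 47 = 5^2 - 2*16 = 40
y3 = s (x1 - x3) - y1 mod 47 = 5 * (16 - 40) - 36 = 32

2P = (40, 32)


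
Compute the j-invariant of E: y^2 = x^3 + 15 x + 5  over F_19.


Delta = -16(4 a^3 + 27 b^2) mod 19 = 3
-1728 * (4 a)^3 = -1728 * (4*15)^3 mod 19 = 8
j = 8 * 3^(-1) mod 19 = 9

j = 9 (mod 19)


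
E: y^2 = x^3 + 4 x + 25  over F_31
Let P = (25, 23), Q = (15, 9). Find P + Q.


P != Q, so use the chord formula.
s = (y2 - y1) / (x2 - x1) = (17) / (21) mod 31 = 20
x3 = s^2 - x1 - x2 mod 31 = 20^2 - 25 - 15 = 19
y3 = s (x1 - x3) - y1 mod 31 = 20 * (25 - 19) - 23 = 4

P + Q = (19, 4)


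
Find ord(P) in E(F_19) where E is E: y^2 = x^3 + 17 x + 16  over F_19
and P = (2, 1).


Compute successive multiples of P until we hit O:
  1P = (2, 1)
  2P = (2, 18)
  3P = O

ord(P) = 3


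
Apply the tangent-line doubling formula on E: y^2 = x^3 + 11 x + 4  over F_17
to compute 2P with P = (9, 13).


Doubling: s = (3 x1^2 + a) / (2 y1)
s = (3*9^2 + 11) / (2*13) mod 17 = 15
x3 = s^2 - 2 x1 mod 17 = 15^2 - 2*9 = 3
y3 = s (x1 - x3) - y1 mod 17 = 15 * (9 - 3) - 13 = 9

2P = (3, 9)


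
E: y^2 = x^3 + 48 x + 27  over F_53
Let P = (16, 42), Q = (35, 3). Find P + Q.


P != Q, so use the chord formula.
s = (y2 - y1) / (x2 - x1) = (14) / (19) mod 53 = 37
x3 = s^2 - x1 - x2 mod 53 = 37^2 - 16 - 35 = 46
y3 = s (x1 - x3) - y1 mod 53 = 37 * (16 - 46) - 42 = 14

P + Q = (46, 14)


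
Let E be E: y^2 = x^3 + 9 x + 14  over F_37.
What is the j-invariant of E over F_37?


Delta = -16(4 a^3 + 27 b^2) mod 37 = 22
-1728 * (4 a)^3 = -1728 * (4*9)^3 mod 37 = 26
j = 26 * 22^(-1) mod 37 = 18

j = 18 (mod 37)


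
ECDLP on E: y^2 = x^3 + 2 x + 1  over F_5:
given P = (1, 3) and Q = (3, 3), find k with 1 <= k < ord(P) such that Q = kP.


Enumerate multiples of P until we hit Q = (3, 3):
  1P = (1, 3)
  2P = (3, 2)
  3P = (0, 4)
  4P = (0, 1)
  5P = (3, 3)
Match found at i = 5.

k = 5


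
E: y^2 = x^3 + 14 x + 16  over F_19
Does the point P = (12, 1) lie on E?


Check whether y^2 = x^3 + 14 x + 16 (mod 19) for (x, y) = (12, 1).
LHS: y^2 = 1^2 mod 19 = 1
RHS: x^3 + 14 x + 16 = 12^3 + 14*12 + 16 mod 19 = 12
LHS != RHS

No, not on the curve


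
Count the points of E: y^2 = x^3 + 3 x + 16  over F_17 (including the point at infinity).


For each x in F_17, count y with y^2 = x^3 + 3 x + 16 mod 17:
  x = 0: RHS = 16, y in [4, 13]  -> 2 point(s)
  x = 2: RHS = 13, y in [8, 9]  -> 2 point(s)
  x = 3: RHS = 1, y in [1, 16]  -> 2 point(s)
  x = 8: RHS = 8, y in [5, 12]  -> 2 point(s)
  x = 10: RHS = 9, y in [3, 14]  -> 2 point(s)
  x = 13: RHS = 8, y in [5, 12]  -> 2 point(s)
  x = 15: RHS = 2, y in [6, 11]  -> 2 point(s)
Affine points: 14. Add the point at infinity: total = 15.

#E(F_17) = 15


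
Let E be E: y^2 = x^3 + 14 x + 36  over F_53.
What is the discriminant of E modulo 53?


4 a^3 + 27 b^2 = 4*14^3 + 27*36^2 = 10976 + 34992 = 45968
Delta = -16 * (45968) = -735488
Delta mod 53 = 46

Delta = 46 (mod 53)


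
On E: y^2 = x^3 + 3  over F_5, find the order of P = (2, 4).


Compute successive multiples of P until we hit O:
  1P = (2, 4)
  2P = (2, 1)
  3P = O

ord(P) = 3


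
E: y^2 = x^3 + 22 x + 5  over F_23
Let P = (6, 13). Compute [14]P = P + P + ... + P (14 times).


k = 14 = 1110_2 (binary, LSB first: 0111)
Double-and-add from P = (6, 13):
  bit 0 = 0: acc unchanged = O
  bit 1 = 1: acc = O + (13, 21) = (13, 21)
  bit 2 = 1: acc = (13, 21) + (20, 2) = (3, 11)
  bit 3 = 1: acc = (3, 11) + (8, 7) = (20, 21)

14P = (20, 21)


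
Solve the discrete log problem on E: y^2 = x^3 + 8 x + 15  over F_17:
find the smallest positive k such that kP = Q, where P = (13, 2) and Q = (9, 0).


Enumerate multiples of P until we hit Q = (9, 0):
  1P = (13, 2)
  2P = (0, 10)
  3P = (8, 8)
  4P = (9, 0)
Match found at i = 4.

k = 4


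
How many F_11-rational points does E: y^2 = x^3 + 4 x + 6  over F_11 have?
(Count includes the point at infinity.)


For each x in F_11, count y with y^2 = x^3 + 4 x + 6 mod 11:
  x = 1: RHS = 0, y in [0]  -> 1 point(s)
  x = 2: RHS = 0, y in [0]  -> 1 point(s)
  x = 3: RHS = 1, y in [1, 10]  -> 2 point(s)
  x = 4: RHS = 9, y in [3, 8]  -> 2 point(s)
  x = 6: RHS = 4, y in [2, 9]  -> 2 point(s)
  x = 7: RHS = 3, y in [5, 6]  -> 2 point(s)
  x = 8: RHS = 0, y in [0]  -> 1 point(s)
  x = 9: RHS = 1, y in [1, 10]  -> 2 point(s)
  x = 10: RHS = 1, y in [1, 10]  -> 2 point(s)
Affine points: 15. Add the point at infinity: total = 16.

#E(F_11) = 16


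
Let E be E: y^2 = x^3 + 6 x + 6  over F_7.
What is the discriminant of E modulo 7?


4 a^3 + 27 b^2 = 4*6^3 + 27*6^2 = 864 + 972 = 1836
Delta = -16 * (1836) = -29376
Delta mod 7 = 3

Delta = 3 (mod 7)


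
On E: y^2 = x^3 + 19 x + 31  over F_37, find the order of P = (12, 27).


Compute successive multiples of P until we hit O:
  1P = (12, 27)
  2P = (6, 19)
  3P = (29, 12)
  4P = (22, 21)
  5P = (30, 6)
  6P = (20, 7)
  7P = (2, 22)
  8P = (14, 9)
  ... (continuing to 46P)
  46P = O

ord(P) = 46


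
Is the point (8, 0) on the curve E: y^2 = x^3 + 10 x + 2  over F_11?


Check whether y^2 = x^3 + 10 x + 2 (mod 11) for (x, y) = (8, 0).
LHS: y^2 = 0^2 mod 11 = 0
RHS: x^3 + 10 x + 2 = 8^3 + 10*8 + 2 mod 11 = 0
LHS = RHS

Yes, on the curve


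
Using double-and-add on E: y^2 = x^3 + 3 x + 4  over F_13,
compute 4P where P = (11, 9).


k = 4 = 100_2 (binary, LSB first: 001)
Double-and-add from P = (11, 9):
  bit 0 = 0: acc unchanged = O
  bit 1 = 0: acc unchanged = O
  bit 2 = 1: acc = O + (3, 1) = (3, 1)

4P = (3, 1)


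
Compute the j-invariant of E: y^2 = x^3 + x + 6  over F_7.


Delta = -16(4 a^3 + 27 b^2) mod 7 = 1
-1728 * (4 a)^3 = -1728 * (4*1)^3 mod 7 = 1
j = 1 * 1^(-1) mod 7 = 1

j = 1 (mod 7)


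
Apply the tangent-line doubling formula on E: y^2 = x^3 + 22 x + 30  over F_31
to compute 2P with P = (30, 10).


Doubling: s = (3 x1^2 + a) / (2 y1)
s = (3*30^2 + 22) / (2*10) mod 31 = 9
x3 = s^2 - 2 x1 mod 31 = 9^2 - 2*30 = 21
y3 = s (x1 - x3) - y1 mod 31 = 9 * (30 - 21) - 10 = 9

2P = (21, 9)


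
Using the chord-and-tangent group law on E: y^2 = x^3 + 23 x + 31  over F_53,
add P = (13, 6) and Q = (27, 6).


P != Q, so use the chord formula.
s = (y2 - y1) / (x2 - x1) = (0) / (14) mod 53 = 0
x3 = s^2 - x1 - x2 mod 53 = 0^2 - 13 - 27 = 13
y3 = s (x1 - x3) - y1 mod 53 = 0 * (13 - 13) - 6 = 47

P + Q = (13, 47)


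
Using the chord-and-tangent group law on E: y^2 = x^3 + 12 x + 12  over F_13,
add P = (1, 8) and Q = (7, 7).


P != Q, so use the chord formula.
s = (y2 - y1) / (x2 - x1) = (12) / (6) mod 13 = 2
x3 = s^2 - x1 - x2 mod 13 = 2^2 - 1 - 7 = 9
y3 = s (x1 - x3) - y1 mod 13 = 2 * (1 - 9) - 8 = 2

P + Q = (9, 2)


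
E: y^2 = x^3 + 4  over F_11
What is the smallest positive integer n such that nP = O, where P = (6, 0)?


Compute successive multiples of P until we hit O:
  1P = (6, 0)
  2P = O

ord(P) = 2


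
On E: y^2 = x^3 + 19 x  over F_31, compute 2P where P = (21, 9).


Doubling: s = (3 x1^2 + a) / (2 y1)
s = (3*21^2 + 19) / (2*9) mod 31 = 16
x3 = s^2 - 2 x1 mod 31 = 16^2 - 2*21 = 28
y3 = s (x1 - x3) - y1 mod 31 = 16 * (21 - 28) - 9 = 3

2P = (28, 3)


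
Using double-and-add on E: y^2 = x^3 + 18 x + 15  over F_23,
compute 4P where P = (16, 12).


k = 4 = 100_2 (binary, LSB first: 001)
Double-and-add from P = (16, 12):
  bit 0 = 0: acc unchanged = O
  bit 1 = 0: acc unchanged = O
  bit 2 = 1: acc = O + (13, 10) = (13, 10)

4P = (13, 10)


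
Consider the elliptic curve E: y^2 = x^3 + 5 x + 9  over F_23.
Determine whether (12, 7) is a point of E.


Check whether y^2 = x^3 + 5 x + 9 (mod 23) for (x, y) = (12, 7).
LHS: y^2 = 7^2 mod 23 = 3
RHS: x^3 + 5 x + 9 = 12^3 + 5*12 + 9 mod 23 = 3
LHS = RHS

Yes, on the curve


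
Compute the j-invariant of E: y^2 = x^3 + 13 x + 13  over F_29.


Delta = -16(4 a^3 + 27 b^2) mod 29 = 27
-1728 * (4 a)^3 = -1728 * (4*13)^3 mod 29 = 18
j = 18 * 27^(-1) mod 29 = 20

j = 20 (mod 29)


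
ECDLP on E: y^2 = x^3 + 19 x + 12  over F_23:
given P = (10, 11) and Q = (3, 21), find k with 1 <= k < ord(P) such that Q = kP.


Enumerate multiples of P until we hit Q = (3, 21):
  1P = (10, 11)
  2P = (12, 6)
  3P = (13, 8)
  4P = (1, 3)
  5P = (2, 14)
  6P = (0, 14)
  7P = (17, 21)
  8P = (14, 3)
  9P = (3, 21)
Match found at i = 9.

k = 9


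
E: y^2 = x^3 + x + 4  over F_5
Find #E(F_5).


For each x in F_5, count y with y^2 = x^3 + 1 x + 4 mod 5:
  x = 0: RHS = 4, y in [2, 3]  -> 2 point(s)
  x = 1: RHS = 1, y in [1, 4]  -> 2 point(s)
  x = 2: RHS = 4, y in [2, 3]  -> 2 point(s)
  x = 3: RHS = 4, y in [2, 3]  -> 2 point(s)
Affine points: 8. Add the point at infinity: total = 9.

#E(F_5) = 9


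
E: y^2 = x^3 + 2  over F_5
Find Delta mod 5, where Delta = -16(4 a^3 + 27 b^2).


4 a^3 + 27 b^2 = 4*0^3 + 27*2^2 = 0 + 108 = 108
Delta = -16 * (108) = -1728
Delta mod 5 = 2

Delta = 2 (mod 5)


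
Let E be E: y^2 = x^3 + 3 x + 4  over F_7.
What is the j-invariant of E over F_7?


Delta = -16(4 a^3 + 27 b^2) mod 7 = 5
-1728 * (4 a)^3 = -1728 * (4*3)^3 mod 7 = 6
j = 6 * 5^(-1) mod 7 = 4

j = 4 (mod 7)


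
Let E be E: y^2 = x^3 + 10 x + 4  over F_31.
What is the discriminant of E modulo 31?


4 a^3 + 27 b^2 = 4*10^3 + 27*4^2 = 4000 + 432 = 4432
Delta = -16 * (4432) = -70912
Delta mod 31 = 16

Delta = 16 (mod 31)


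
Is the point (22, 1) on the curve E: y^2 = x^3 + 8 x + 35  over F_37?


Check whether y^2 = x^3 + 8 x + 35 (mod 37) for (x, y) = (22, 1).
LHS: y^2 = 1^2 mod 37 = 1
RHS: x^3 + 8 x + 35 = 22^3 + 8*22 + 35 mod 37 = 18
LHS != RHS

No, not on the curve


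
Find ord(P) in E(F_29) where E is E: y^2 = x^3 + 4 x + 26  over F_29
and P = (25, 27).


Compute successive multiples of P until we hit O:
  1P = (25, 27)
  2P = (3, 6)
  3P = (10, 15)
  4P = (19, 1)
  5P = (7, 22)
  6P = (2, 10)
  7P = (6, 11)
  8P = (11, 26)
  ... (continuing to 27P)
  27P = O

ord(P) = 27


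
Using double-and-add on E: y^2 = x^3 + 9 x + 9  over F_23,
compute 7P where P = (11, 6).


k = 7 = 111_2 (binary, LSB first: 111)
Double-and-add from P = (11, 6):
  bit 0 = 1: acc = O + (11, 6) = (11, 6)
  bit 1 = 1: acc = (11, 6) + (19, 22) = (20, 22)
  bit 2 = 1: acc = (20, 22) + (21, 12) = (13, 0)

7P = (13, 0)


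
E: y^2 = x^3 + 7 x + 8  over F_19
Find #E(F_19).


For each x in F_19, count y with y^2 = x^3 + 7 x + 8 mod 19:
  x = 1: RHS = 16, y in [4, 15]  -> 2 point(s)
  x = 2: RHS = 11, y in [7, 12]  -> 2 point(s)
  x = 4: RHS = 5, y in [9, 10]  -> 2 point(s)
  x = 5: RHS = 16, y in [4, 15]  -> 2 point(s)
  x = 6: RHS = 0, y in [0]  -> 1 point(s)
  x = 7: RHS = 1, y in [1, 18]  -> 2 point(s)
  x = 8: RHS = 6, y in [5, 14]  -> 2 point(s)
  x = 13: RHS = 16, y in [4, 15]  -> 2 point(s)
  x = 14: RHS = 0, y in [0]  -> 1 point(s)
  x = 15: RHS = 11, y in [7, 12]  -> 2 point(s)
  x = 16: RHS = 17, y in [6, 13]  -> 2 point(s)
  x = 17: RHS = 5, y in [9, 10]  -> 2 point(s)
  x = 18: RHS = 0, y in [0]  -> 1 point(s)
Affine points: 23. Add the point at infinity: total = 24.

#E(F_19) = 24


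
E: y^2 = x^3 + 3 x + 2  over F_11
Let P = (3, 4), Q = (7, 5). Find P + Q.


P != Q, so use the chord formula.
s = (y2 - y1) / (x2 - x1) = (1) / (4) mod 11 = 3
x3 = s^2 - x1 - x2 mod 11 = 3^2 - 3 - 7 = 10
y3 = s (x1 - x3) - y1 mod 11 = 3 * (3 - 10) - 4 = 8

P + Q = (10, 8)


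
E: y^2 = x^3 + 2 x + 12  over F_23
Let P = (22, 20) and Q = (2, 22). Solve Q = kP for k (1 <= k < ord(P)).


Enumerate multiples of P until we hit Q = (2, 22):
  1P = (22, 20)
  2P = (11, 13)
  3P = (2, 22)
Match found at i = 3.

k = 3


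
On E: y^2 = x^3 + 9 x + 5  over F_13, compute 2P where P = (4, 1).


Doubling: s = (3 x1^2 + a) / (2 y1)
s = (3*4^2 + 9) / (2*1) mod 13 = 9
x3 = s^2 - 2 x1 mod 13 = 9^2 - 2*4 = 8
y3 = s (x1 - x3) - y1 mod 13 = 9 * (4 - 8) - 1 = 2

2P = (8, 2)


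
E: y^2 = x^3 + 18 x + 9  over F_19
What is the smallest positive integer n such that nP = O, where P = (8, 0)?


Compute successive multiples of P until we hit O:
  1P = (8, 0)
  2P = O

ord(P) = 2


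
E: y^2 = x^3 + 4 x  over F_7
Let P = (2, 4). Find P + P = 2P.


Doubling: s = (3 x1^2 + a) / (2 y1)
s = (3*2^2 + 4) / (2*4) mod 7 = 2
x3 = s^2 - 2 x1 mod 7 = 2^2 - 2*2 = 0
y3 = s (x1 - x3) - y1 mod 7 = 2 * (2 - 0) - 4 = 0

2P = (0, 0)


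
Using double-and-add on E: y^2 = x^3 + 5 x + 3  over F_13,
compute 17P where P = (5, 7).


k = 17 = 10001_2 (binary, LSB first: 10001)
Double-and-add from P = (5, 7):
  bit 0 = 1: acc = O + (5, 7) = (5, 7)
  bit 1 = 0: acc unchanged = (5, 7)
  bit 2 = 0: acc unchanged = (5, 7)
  bit 3 = 0: acc unchanged = (5, 7)
  bit 4 = 1: acc = (5, 7) + (7, 11) = (5, 6)

17P = (5, 6)


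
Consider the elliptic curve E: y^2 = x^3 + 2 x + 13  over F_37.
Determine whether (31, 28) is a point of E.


Check whether y^2 = x^3 + 2 x + 13 (mod 37) for (x, y) = (31, 28).
LHS: y^2 = 28^2 mod 37 = 7
RHS: x^3 + 2 x + 13 = 31^3 + 2*31 + 13 mod 37 = 7
LHS = RHS

Yes, on the curve


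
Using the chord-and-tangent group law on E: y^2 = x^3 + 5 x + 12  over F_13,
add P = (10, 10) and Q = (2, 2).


P != Q, so use the chord formula.
s = (y2 - y1) / (x2 - x1) = (5) / (5) mod 13 = 1
x3 = s^2 - x1 - x2 mod 13 = 1^2 - 10 - 2 = 2
y3 = s (x1 - x3) - y1 mod 13 = 1 * (10 - 2) - 10 = 11

P + Q = (2, 11)


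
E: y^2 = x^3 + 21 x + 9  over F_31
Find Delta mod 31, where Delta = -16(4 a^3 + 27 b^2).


4 a^3 + 27 b^2 = 4*21^3 + 27*9^2 = 37044 + 2187 = 39231
Delta = -16 * (39231) = -627696
Delta mod 31 = 23

Delta = 23 (mod 31)


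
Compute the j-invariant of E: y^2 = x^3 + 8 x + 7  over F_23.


Delta = -16(4 a^3 + 27 b^2) mod 23 = 22
-1728 * (4 a)^3 = -1728 * (4*8)^3 mod 23 = 21
j = 21 * 22^(-1) mod 23 = 2

j = 2 (mod 23)


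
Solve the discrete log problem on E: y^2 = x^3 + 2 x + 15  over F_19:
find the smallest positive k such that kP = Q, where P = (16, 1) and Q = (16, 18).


Enumerate multiples of P until we hit Q = (16, 18):
  1P = (16, 1)
  2P = (12, 0)
  3P = (16, 18)
Match found at i = 3.

k = 3


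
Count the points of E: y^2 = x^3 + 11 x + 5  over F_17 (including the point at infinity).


For each x in F_17, count y with y^2 = x^3 + 11 x + 5 mod 17:
  x = 1: RHS = 0, y in [0]  -> 1 point(s)
  x = 2: RHS = 1, y in [1, 16]  -> 2 point(s)
  x = 5: RHS = 15, y in [7, 10]  -> 2 point(s)
  x = 6: RHS = 15, y in [7, 10]  -> 2 point(s)
  x = 7: RHS = 0, y in [0]  -> 1 point(s)
  x = 9: RHS = 0, y in [0]  -> 1 point(s)
  x = 13: RHS = 16, y in [4, 13]  -> 2 point(s)
  x = 14: RHS = 13, y in [8, 9]  -> 2 point(s)
  x = 15: RHS = 9, y in [3, 14]  -> 2 point(s)
Affine points: 15. Add the point at infinity: total = 16.

#E(F_17) = 16


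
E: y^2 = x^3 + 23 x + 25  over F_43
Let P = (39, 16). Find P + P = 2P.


Doubling: s = (3 x1^2 + a) / (2 y1)
s = (3*39^2 + 23) / (2*16) mod 43 = 17
x3 = s^2 - 2 x1 mod 43 = 17^2 - 2*39 = 39
y3 = s (x1 - x3) - y1 mod 43 = 17 * (39 - 39) - 16 = 27

2P = (39, 27)


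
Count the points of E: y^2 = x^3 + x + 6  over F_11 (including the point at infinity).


For each x in F_11, count y with y^2 = x^3 + 1 x + 6 mod 11:
  x = 2: RHS = 5, y in [4, 7]  -> 2 point(s)
  x = 3: RHS = 3, y in [5, 6]  -> 2 point(s)
  x = 5: RHS = 4, y in [2, 9]  -> 2 point(s)
  x = 7: RHS = 4, y in [2, 9]  -> 2 point(s)
  x = 8: RHS = 9, y in [3, 8]  -> 2 point(s)
  x = 10: RHS = 4, y in [2, 9]  -> 2 point(s)
Affine points: 12. Add the point at infinity: total = 13.

#E(F_11) = 13


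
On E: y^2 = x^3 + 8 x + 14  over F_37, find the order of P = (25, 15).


Compute successive multiples of P until we hit O:
  1P = (25, 15)
  2P = (13, 13)
  3P = (35, 8)
  4P = (23, 28)
  5P = (22, 21)
  6P = (31, 34)
  7P = (27, 28)
  8P = (18, 12)
  ... (continuing to 23P)
  23P = O

ord(P) = 23


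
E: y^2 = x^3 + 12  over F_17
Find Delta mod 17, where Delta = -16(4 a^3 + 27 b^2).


4 a^3 + 27 b^2 = 4*0^3 + 27*12^2 = 0 + 3888 = 3888
Delta = -16 * (3888) = -62208
Delta mod 17 = 12

Delta = 12 (mod 17)


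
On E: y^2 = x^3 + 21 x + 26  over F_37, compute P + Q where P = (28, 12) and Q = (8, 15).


P != Q, so use the chord formula.
s = (y2 - y1) / (x2 - x1) = (3) / (17) mod 37 = 35
x3 = s^2 - x1 - x2 mod 37 = 35^2 - 28 - 8 = 5
y3 = s (x1 - x3) - y1 mod 37 = 35 * (28 - 5) - 12 = 16

P + Q = (5, 16)


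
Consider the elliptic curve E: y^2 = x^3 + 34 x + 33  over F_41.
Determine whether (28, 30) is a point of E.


Check whether y^2 = x^3 + 34 x + 33 (mod 41) for (x, y) = (28, 30).
LHS: y^2 = 30^2 mod 41 = 39
RHS: x^3 + 34 x + 33 = 28^3 + 34*28 + 33 mod 41 = 18
LHS != RHS

No, not on the curve


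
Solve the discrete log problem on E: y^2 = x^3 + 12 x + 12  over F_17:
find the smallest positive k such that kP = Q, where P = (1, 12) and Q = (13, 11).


Enumerate multiples of P until we hit Q = (13, 11):
  1P = (1, 12)
  2P = (13, 6)
  3P = (16, 4)
  4P = (16, 13)
  5P = (13, 11)
Match found at i = 5.

k = 5


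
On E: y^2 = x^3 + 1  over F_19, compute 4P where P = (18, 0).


k = 4 = 100_2 (binary, LSB first: 001)
Double-and-add from P = (18, 0):
  bit 0 = 0: acc unchanged = O
  bit 1 = 0: acc unchanged = O
  bit 2 = 1: acc = O + O = O

4P = O


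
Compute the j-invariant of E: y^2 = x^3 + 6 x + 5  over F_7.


Delta = -16(4 a^3 + 27 b^2) mod 7 = 2
-1728 * (4 a)^3 = -1728 * (4*6)^3 mod 7 = 6
j = 6 * 2^(-1) mod 7 = 3

j = 3 (mod 7)


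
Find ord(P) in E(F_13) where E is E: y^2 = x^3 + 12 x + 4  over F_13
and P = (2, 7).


Compute successive multiples of P until we hit O:
  1P = (2, 7)
  2P = (0, 2)
  3P = (1, 2)
  4P = (9, 10)
  5P = (12, 11)
  6P = (8, 1)
  7P = (4, 8)
  8P = (4, 5)
  ... (continuing to 15P)
  15P = O

ord(P) = 15


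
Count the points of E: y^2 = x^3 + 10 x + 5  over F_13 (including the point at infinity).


For each x in F_13, count y with y^2 = x^3 + 10 x + 5 mod 13:
  x = 1: RHS = 3, y in [4, 9]  -> 2 point(s)
  x = 3: RHS = 10, y in [6, 7]  -> 2 point(s)
  x = 8: RHS = 12, y in [5, 8]  -> 2 point(s)
  x = 10: RHS = 0, y in [0]  -> 1 point(s)
  x = 11: RHS = 3, y in [4, 9]  -> 2 point(s)
Affine points: 9. Add the point at infinity: total = 10.

#E(F_13) = 10


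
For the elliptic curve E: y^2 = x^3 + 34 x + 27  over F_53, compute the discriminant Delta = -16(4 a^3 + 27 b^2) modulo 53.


4 a^3 + 27 b^2 = 4*34^3 + 27*27^2 = 157216 + 19683 = 176899
Delta = -16 * (176899) = -2830384
Delta mod 53 = 28

Delta = 28 (mod 53)


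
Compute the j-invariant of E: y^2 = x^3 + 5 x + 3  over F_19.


Delta = -16(4 a^3 + 27 b^2) mod 19 = 6
-1728 * (4 a)^3 = -1728 * (4*5)^3 mod 19 = 1
j = 1 * 6^(-1) mod 19 = 16

j = 16 (mod 19)


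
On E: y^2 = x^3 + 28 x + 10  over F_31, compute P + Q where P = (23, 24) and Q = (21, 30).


P != Q, so use the chord formula.
s = (y2 - y1) / (x2 - x1) = (6) / (29) mod 31 = 28
x3 = s^2 - x1 - x2 mod 31 = 28^2 - 23 - 21 = 27
y3 = s (x1 - x3) - y1 mod 31 = 28 * (23 - 27) - 24 = 19

P + Q = (27, 19)


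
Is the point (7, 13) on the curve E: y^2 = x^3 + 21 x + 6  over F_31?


Check whether y^2 = x^3 + 21 x + 6 (mod 31) for (x, y) = (7, 13).
LHS: y^2 = 13^2 mod 31 = 14
RHS: x^3 + 21 x + 6 = 7^3 + 21*7 + 6 mod 31 = 0
LHS != RHS

No, not on the curve


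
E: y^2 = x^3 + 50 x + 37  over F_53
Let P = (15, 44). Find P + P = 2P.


Doubling: s = (3 x1^2 + a) / (2 y1)
s = (3*15^2 + 50) / (2*44) mod 53 = 51
x3 = s^2 - 2 x1 mod 53 = 51^2 - 2*15 = 27
y3 = s (x1 - x3) - y1 mod 53 = 51 * (15 - 27) - 44 = 33

2P = (27, 33)


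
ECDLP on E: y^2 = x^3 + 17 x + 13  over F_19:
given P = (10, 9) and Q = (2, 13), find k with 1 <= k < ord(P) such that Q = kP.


Enumerate multiples of P until we hit Q = (2, 13):
  1P = (10, 9)
  2P = (16, 12)
  3P = (17, 16)
  4P = (12, 8)
  5P = (2, 6)
  6P = (11, 12)
  7P = (7, 0)
  8P = (11, 7)
  9P = (2, 13)
Match found at i = 9.

k = 9


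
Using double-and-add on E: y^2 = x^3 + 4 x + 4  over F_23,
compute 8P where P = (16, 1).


k = 8 = 1000_2 (binary, LSB first: 0001)
Double-and-add from P = (16, 1):
  bit 0 = 0: acc unchanged = O
  bit 1 = 0: acc unchanged = O
  bit 2 = 0: acc unchanged = O
  bit 3 = 1: acc = O + (16, 22) = (16, 22)

8P = (16, 22)


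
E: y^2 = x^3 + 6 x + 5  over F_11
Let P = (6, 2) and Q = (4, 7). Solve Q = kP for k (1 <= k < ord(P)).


Enumerate multiples of P until we hit Q = (4, 7):
  1P = (6, 2)
  2P = (0, 4)
  3P = (10, 3)
  4P = (4, 4)
  5P = (2, 5)
  6P = (7, 7)
  7P = (1, 1)
  8P = (8, 2)
  9P = (8, 9)
  10P = (1, 10)
  11P = (7, 4)
  12P = (2, 6)
  13P = (4, 7)
Match found at i = 13.

k = 13


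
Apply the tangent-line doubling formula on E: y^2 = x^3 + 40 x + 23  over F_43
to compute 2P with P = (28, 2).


Doubling: s = (3 x1^2 + a) / (2 y1)
s = (3*28^2 + 40) / (2*2) mod 43 = 39
x3 = s^2 - 2 x1 mod 43 = 39^2 - 2*28 = 3
y3 = s (x1 - x3) - y1 mod 43 = 39 * (28 - 3) - 2 = 27

2P = (3, 27)


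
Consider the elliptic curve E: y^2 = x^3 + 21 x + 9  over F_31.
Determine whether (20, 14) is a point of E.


Check whether y^2 = x^3 + 21 x + 9 (mod 31) for (x, y) = (20, 14).
LHS: y^2 = 14^2 mod 31 = 10
RHS: x^3 + 21 x + 9 = 20^3 + 21*20 + 9 mod 31 = 28
LHS != RHS

No, not on the curve


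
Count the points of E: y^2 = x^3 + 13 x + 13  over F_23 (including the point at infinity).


For each x in F_23, count y with y^2 = x^3 + 13 x + 13 mod 23:
  x = 0: RHS = 13, y in [6, 17]  -> 2 point(s)
  x = 1: RHS = 4, y in [2, 21]  -> 2 point(s)
  x = 2: RHS = 1, y in [1, 22]  -> 2 point(s)
  x = 6: RHS = 8, y in [10, 13]  -> 2 point(s)
  x = 8: RHS = 8, y in [10, 13]  -> 2 point(s)
  x = 9: RHS = 8, y in [10, 13]  -> 2 point(s)
  x = 10: RHS = 16, y in [4, 19]  -> 2 point(s)
  x = 14: RHS = 18, y in [8, 15]  -> 2 point(s)
  x = 15: RHS = 18, y in [8, 15]  -> 2 point(s)
  x = 16: RHS = 16, y in [4, 19]  -> 2 point(s)
  x = 17: RHS = 18, y in [8, 15]  -> 2 point(s)
  x = 19: RHS = 12, y in [9, 14]  -> 2 point(s)
  x = 20: RHS = 16, y in [4, 19]  -> 2 point(s)
  x = 21: RHS = 2, y in [5, 18]  -> 2 point(s)
Affine points: 28. Add the point at infinity: total = 29.

#E(F_23) = 29


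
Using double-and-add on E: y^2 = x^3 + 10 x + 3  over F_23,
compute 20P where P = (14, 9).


k = 20 = 10100_2 (binary, LSB first: 00101)
Double-and-add from P = (14, 9):
  bit 0 = 0: acc unchanged = O
  bit 1 = 0: acc unchanged = O
  bit 2 = 1: acc = O + (0, 16) = (0, 16)
  bit 3 = 0: acc unchanged = (0, 16)
  bit 4 = 1: acc = (0, 16) + (15, 20) = (14, 14)

20P = (14, 14)


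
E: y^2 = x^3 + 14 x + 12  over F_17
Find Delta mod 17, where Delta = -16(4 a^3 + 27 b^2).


4 a^3 + 27 b^2 = 4*14^3 + 27*12^2 = 10976 + 3888 = 14864
Delta = -16 * (14864) = -237824
Delta mod 17 = 6

Delta = 6 (mod 17)


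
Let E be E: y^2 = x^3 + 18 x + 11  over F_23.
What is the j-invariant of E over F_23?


Delta = -16(4 a^3 + 27 b^2) mod 23 = 3
-1728 * (4 a)^3 = -1728 * (4*18)^3 mod 23 = 11
j = 11 * 3^(-1) mod 23 = 19

j = 19 (mod 23)


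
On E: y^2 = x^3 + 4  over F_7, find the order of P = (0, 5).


Compute successive multiples of P until we hit O:
  1P = (0, 5)
  2P = (0, 2)
  3P = O

ord(P) = 3


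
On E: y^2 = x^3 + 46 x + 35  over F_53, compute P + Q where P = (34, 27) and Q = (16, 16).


P != Q, so use the chord formula.
s = (y2 - y1) / (x2 - x1) = (42) / (35) mod 53 = 33
x3 = s^2 - x1 - x2 mod 53 = 33^2 - 34 - 16 = 32
y3 = s (x1 - x3) - y1 mod 53 = 33 * (34 - 32) - 27 = 39

P + Q = (32, 39)
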